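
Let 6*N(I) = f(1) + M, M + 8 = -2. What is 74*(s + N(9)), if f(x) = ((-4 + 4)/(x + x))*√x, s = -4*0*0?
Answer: -370/3 ≈ -123.33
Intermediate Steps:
s = 0 (s = 0*0 = 0)
f(x) = 0 (f(x) = (0/((2*x)))*√x = (0*(1/(2*x)))*√x = 0*√x = 0)
M = -10 (M = -8 - 2 = -10)
N(I) = -5/3 (N(I) = (0 - 10)/6 = (⅙)*(-10) = -5/3)
74*(s + N(9)) = 74*(0 - 5/3) = 74*(-5/3) = -370/3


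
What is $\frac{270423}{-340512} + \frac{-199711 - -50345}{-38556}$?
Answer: $\frac{481362931}{156295008} \approx 3.0798$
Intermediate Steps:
$\frac{270423}{-340512} + \frac{-199711 - -50345}{-38556} = 270423 \left(- \frac{1}{340512}\right) + \left(-199711 + 50345\right) \left(- \frac{1}{38556}\right) = - \frac{90141}{113504} - - \frac{10669}{2754} = - \frac{90141}{113504} + \frac{10669}{2754} = \frac{481362931}{156295008}$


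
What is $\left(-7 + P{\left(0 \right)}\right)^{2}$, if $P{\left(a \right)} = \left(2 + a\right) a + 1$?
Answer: $36$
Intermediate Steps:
$P{\left(a \right)} = 1 + a \left(2 + a\right)$ ($P{\left(a \right)} = a \left(2 + a\right) + 1 = 1 + a \left(2 + a\right)$)
$\left(-7 + P{\left(0 \right)}\right)^{2} = \left(-7 + \left(1 + 0^{2} + 2 \cdot 0\right)\right)^{2} = \left(-7 + \left(1 + 0 + 0\right)\right)^{2} = \left(-7 + 1\right)^{2} = \left(-6\right)^{2} = 36$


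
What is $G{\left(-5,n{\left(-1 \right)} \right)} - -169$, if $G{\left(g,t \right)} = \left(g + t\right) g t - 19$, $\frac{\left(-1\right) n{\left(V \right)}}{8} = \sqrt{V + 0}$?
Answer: $470 - 200 i \approx 470.0 - 200.0 i$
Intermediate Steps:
$n{\left(V \right)} = - 8 \sqrt{V}$ ($n{\left(V \right)} = - 8 \sqrt{V + 0} = - 8 \sqrt{V}$)
$G{\left(g,t \right)} = -19 + g t \left(g + t\right)$ ($G{\left(g,t \right)} = g \left(g + t\right) t - 19 = g t \left(g + t\right) - 19 = -19 + g t \left(g + t\right)$)
$G{\left(-5,n{\left(-1 \right)} \right)} - -169 = \left(-19 - 5 \left(- 8 \sqrt{-1}\right)^{2} + - 8 \sqrt{-1} \left(-5\right)^{2}\right) - -169 = \left(-19 - 5 \left(- 8 i\right)^{2} + - 8 i 25\right) + 169 = \left(-19 - -320 - 200 i\right) + 169 = \left(-19 + 320 - 200 i\right) + 169 = \left(301 - 200 i\right) + 169 = 470 - 200 i$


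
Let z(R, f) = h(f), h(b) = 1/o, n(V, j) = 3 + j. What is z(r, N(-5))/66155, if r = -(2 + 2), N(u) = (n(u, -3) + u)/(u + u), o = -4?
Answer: -1/264620 ≈ -3.7790e-6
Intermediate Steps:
h(b) = -1/4 (h(b) = 1/(-4) = -1/4)
N(u) = 1/2 (N(u) = ((3 - 3) + u)/(u + u) = (0 + u)/((2*u)) = u*(1/(2*u)) = 1/2)
r = -4 (r = -1*4 = -4)
z(R, f) = -1/4
z(r, N(-5))/66155 = -1/4/66155 = -1/4*1/66155 = -1/264620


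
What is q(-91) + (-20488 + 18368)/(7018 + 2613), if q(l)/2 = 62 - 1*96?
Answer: -657028/9631 ≈ -68.220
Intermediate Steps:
q(l) = -68 (q(l) = 2*(62 - 1*96) = 2*(62 - 96) = 2*(-34) = -68)
q(-91) + (-20488 + 18368)/(7018 + 2613) = -68 + (-20488 + 18368)/(7018 + 2613) = -68 - 2120/9631 = -657028/9631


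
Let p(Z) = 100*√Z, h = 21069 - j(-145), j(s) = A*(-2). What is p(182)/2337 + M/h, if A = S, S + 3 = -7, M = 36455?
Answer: 36455/21049 + 100*√182/2337 ≈ 2.3092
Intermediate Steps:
S = -10 (S = -3 - 7 = -10)
A = -10
j(s) = 20 (j(s) = -10*(-2) = 20)
h = 21049 (h = 21069 - 1*20 = 21069 - 20 = 21049)
p(182)/2337 + M/h = (100*√182)/2337 + 36455/21049 = (100*√182)*(1/2337) + 36455*(1/21049) = 100*√182/2337 + 36455/21049 = 36455/21049 + 100*√182/2337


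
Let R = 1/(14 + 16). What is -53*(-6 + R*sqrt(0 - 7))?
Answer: 318 - 53*I*sqrt(7)/30 ≈ 318.0 - 4.6742*I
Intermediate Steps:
R = 1/30 ≈ 0.033333
-53*(-6 + R*sqrt(0 - 7)) = -53*(-6 + sqrt(0 - 7)/30) = -53*(-6 + sqrt(-7)/30) = -53*(-6 + (I*sqrt(7))/30) = -53*(-6 + I*sqrt(7)/30) = 318 - 53*I*sqrt(7)/30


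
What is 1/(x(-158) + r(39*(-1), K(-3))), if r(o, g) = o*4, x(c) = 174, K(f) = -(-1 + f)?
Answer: 1/18 ≈ 0.055556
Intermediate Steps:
K(f) = 1 - f
r(o, g) = 4*o
1/(x(-158) + r(39*(-1), K(-3))) = 1/(174 + 4*(39*(-1))) = 1/(174 + 4*(-39)) = 1/(174 - 156) = 1/18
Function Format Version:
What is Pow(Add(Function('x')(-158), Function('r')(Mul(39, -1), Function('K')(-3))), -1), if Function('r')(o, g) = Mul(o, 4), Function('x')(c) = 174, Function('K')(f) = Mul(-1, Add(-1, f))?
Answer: Rational(1, 18) ≈ 0.055556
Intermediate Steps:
Function('K')(f) = Add(1, Mul(-1, f))
Function('r')(o, g) = Mul(4, o)
Pow(Add(Function('x')(-158), Function('r')(Mul(39, -1), Function('K')(-3))), -1) = Pow(Add(174, Mul(4, Mul(39, -1))), -1) = Pow(Add(174, Mul(4, -39)), -1) = Pow(Add(174, -156), -1) = Pow(18, -1) = Rational(1, 18)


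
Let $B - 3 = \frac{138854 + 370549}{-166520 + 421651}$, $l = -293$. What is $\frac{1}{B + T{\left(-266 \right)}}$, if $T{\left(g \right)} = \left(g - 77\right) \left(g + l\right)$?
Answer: $\frac{255131}{48919327343} \approx 5.2153 \cdot 10^{-6}$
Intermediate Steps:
$T{\left(g \right)} = \left(-293 + g\right) \left(-77 + g\right)$ ($T{\left(g \right)} = \left(g - 77\right) \left(g - 293\right) = \left(-77 + g\right) \left(-293 + g\right) = \left(-293 + g\right) \left(-77 + g\right)$)
$B = \frac{1274796}{255131}$ ($B = 3 + \frac{138854 + 370549}{-166520 + 421651} = 3 + \frac{509403}{255131} = \frac{1274796}{255131} \approx 4.9966$)
$\frac{1}{B + T{\left(-266 \right)}} = \frac{1}{\frac{1274796}{255131} + \left(22561 + \left(-266\right)^{2} - -98420\right)} = \frac{1}{\frac{1274796}{255131} + \left(22561 + 70756 + 98420\right)} = \frac{1}{\frac{1274796}{255131} + 191737} = \frac{1}{\frac{48919327343}{255131}} = \frac{255131}{48919327343}$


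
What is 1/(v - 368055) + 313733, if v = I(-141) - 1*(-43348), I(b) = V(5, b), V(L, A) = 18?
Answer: 101865654036/324689 ≈ 3.1373e+5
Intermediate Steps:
I(b) = 18
v = 43366 (v = 18 - 1*(-43348) = 18 + 43348 = 43366)
1/(v - 368055) + 313733 = 1/(43366 - 368055) + 313733 = 1/(-324689) + 313733 = -1/324689 + 313733 = 101865654036/324689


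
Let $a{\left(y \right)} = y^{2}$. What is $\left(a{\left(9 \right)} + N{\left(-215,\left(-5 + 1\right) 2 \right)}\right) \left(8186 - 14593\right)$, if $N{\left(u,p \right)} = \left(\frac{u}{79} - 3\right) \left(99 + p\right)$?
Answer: $\frac{222534331}{79} \approx 2.8169 \cdot 10^{6}$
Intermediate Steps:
$N{\left(u,p \right)} = \left(-3 + \frac{u}{79}\right) \left(99 + p\right)$ ($N{\left(u,p \right)} = \left(u \frac{1}{79} - 3\right) \left(99 + p\right) = \left(\frac{u}{79} - 3\right) \left(99 + p\right) = \left(-3 + \frac{u}{79}\right) \left(99 + p\right)$)
$\left(a{\left(9 \right)} + N{\left(-215,\left(-5 + 1\right) 2 \right)}\right) \left(8186 - 14593\right) = \left(9^{2} + \left(-297 - 3 \left(-5 + 1\right) 2 + \frac{99}{79} \left(-215\right) + \frac{1}{79} \left(-5 + 1\right) 2 \left(-215\right)\right)\right) \left(8186 - 14593\right) = \left(81 - \left(\frac{44748}{79} + 3 \left(-4\right) 2 - \frac{1}{79} \left(\left(-4\right) 2\right) \left(-215\right)\right)\right) \left(-6407\right) = \left(81 - \left(\frac{42852}{79} - \frac{1720}{79}\right)\right) \left(-6407\right) = \left(81 + \left(-297 + 24 - \frac{21285}{79} + \frac{1720}{79}\right)\right) \left(-6407\right) = \left(81 - \frac{41132}{79}\right) \left(-6407\right) = \left(- \frac{34733}{79}\right) \left(-6407\right) = \frac{222534331}{79}$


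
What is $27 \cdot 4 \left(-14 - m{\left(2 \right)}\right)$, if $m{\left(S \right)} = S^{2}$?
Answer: $-1944$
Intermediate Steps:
$27 \cdot 4 \left(-14 - m{\left(2 \right)}\right) = 27 \cdot 4 \left(-14 - 2^{2}\right) = 108 \left(-14 - 4\right) = 108 \left(-18\right) = -1944$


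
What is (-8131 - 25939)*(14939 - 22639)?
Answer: 262339000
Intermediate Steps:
(-8131 - 25939)*(14939 - 22639) = -34070*(-7700) = 262339000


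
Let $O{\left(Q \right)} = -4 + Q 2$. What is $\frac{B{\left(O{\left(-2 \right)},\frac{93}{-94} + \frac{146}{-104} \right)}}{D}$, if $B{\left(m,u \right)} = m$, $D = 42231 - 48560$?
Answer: $\frac{8}{6329} \approx 0.001264$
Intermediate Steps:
$D = -6329$
$O{\left(Q \right)} = -4 + 2 Q$
$\frac{B{\left(O{\left(-2 \right)},\frac{93}{-94} + \frac{146}{-104} \right)}}{D} = \frac{-4 + 2 \left(-2\right)}{-6329} = \left(-4 - 4\right) \left(- \frac{1}{6329}\right) = \left(-8\right) \left(- \frac{1}{6329}\right) = \frac{8}{6329}$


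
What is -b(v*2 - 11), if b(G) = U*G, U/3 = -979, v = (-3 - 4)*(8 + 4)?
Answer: -525723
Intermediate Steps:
v = -84 (v = -7*12 = -84)
U = -2937 (U = 3*(-979) = -2937)
b(G) = -2937*G
-b(v*2 - 11) = -(-2937)*(-84*2 - 11) = -(-2937)*(-168 - 11) = -(-2937)*(-179) = -1*525723 = -525723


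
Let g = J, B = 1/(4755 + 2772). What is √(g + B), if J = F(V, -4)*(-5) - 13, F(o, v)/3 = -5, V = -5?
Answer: 5*√140506509/7527 ≈ 7.8740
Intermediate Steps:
F(o, v) = -15 (F(o, v) = 3*(-5) = -15)
B = 1/7527 ≈ 0.00013286
J = 62 (J = -15*(-5) - 13 = 75 - 13 = 62)
g = 62
√(g + B) = √(62 + 1/7527) = √(466675/7527) = 5*√140506509/7527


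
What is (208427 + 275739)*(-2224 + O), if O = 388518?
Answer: 187030420804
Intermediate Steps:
(208427 + 275739)*(-2224 + O) = (208427 + 275739)*(-2224 + 388518) = 484166*386294 = 187030420804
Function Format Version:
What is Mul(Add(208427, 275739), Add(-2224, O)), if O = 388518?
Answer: 187030420804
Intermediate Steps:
Mul(Add(208427, 275739), Add(-2224, O)) = Mul(Add(208427, 275739), Add(-2224, 388518)) = Mul(484166, 386294) = 187030420804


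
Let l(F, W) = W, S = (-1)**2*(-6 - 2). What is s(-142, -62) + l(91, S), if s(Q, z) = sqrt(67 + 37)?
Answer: -8 + 2*sqrt(26) ≈ 2.1980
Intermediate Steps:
s(Q, z) = 2*sqrt(26) (s(Q, z) = sqrt(104) = 2*sqrt(26))
S = -8 (S = 1*(-8) = -8)
s(-142, -62) + l(91, S) = 2*sqrt(26) - 8 = -8 + 2*sqrt(26)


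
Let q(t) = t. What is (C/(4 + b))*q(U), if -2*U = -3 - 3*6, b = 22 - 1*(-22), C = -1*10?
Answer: -35/16 ≈ -2.1875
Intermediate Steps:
C = -10
b = 44 (b = 22 + 22 = 44)
U = 21/2 (U = -(-3 - 3*6)/2 = -(-3 - 18)/2 = -1/2*(-21) = 21/2 ≈ 10.500)
(C/(4 + b))*q(U) = -10/(4 + 44)*(21/2) = -10/48*(21/2) = -10*1/48*(21/2) = -5/24*21/2 = -35/16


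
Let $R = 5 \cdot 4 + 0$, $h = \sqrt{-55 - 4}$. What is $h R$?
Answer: $20 i \sqrt{59} \approx 153.62 i$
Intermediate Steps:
$h = i \sqrt{59}$ ($h = \sqrt{-59} = i \sqrt{59} \approx 7.6811 i$)
$R = 20$ ($R = 20 + 0 = 20$)
$h R = i \sqrt{59} \cdot 20 = 20 i \sqrt{59}$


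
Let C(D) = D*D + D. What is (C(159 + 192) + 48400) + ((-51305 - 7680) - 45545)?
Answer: 67422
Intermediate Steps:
C(D) = D + D² (C(D) = D² + D = D + D²)
(C(159 + 192) + 48400) + ((-51305 - 7680) - 45545) = ((159 + 192)*(1 + (159 + 192)) + 48400) + ((-51305 - 7680) - 45545) = (351*(1 + 351) + 48400) + (-58985 - 45545) = (351*352 + 48400) - 104530 = (123552 + 48400) - 104530 = 171952 - 104530 = 67422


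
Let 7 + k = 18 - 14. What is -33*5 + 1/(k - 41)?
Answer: -7261/44 ≈ -165.02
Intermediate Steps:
k = -3 (k = -7 + (18 - 14) = -7 + 4 = -3)
-33*5 + 1/(k - 41) = -33*5 + 1/(-3 - 41) = -165 + 1/(-44) = -165 - 1/44 = -7261/44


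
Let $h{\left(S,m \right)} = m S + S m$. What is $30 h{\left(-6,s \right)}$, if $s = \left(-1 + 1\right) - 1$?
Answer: $360$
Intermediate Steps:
$s = -1$ ($s = 0 - 1 = -1$)
$h{\left(S,m \right)} = 2 S m$ ($h{\left(S,m \right)} = S m + S m = 2 S m$)
$30 h{\left(-6,s \right)} = 30 \cdot 2 \left(-6\right) \left(-1\right) = 30 \cdot 12 = 360$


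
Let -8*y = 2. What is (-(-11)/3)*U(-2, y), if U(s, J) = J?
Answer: -11/12 ≈ -0.91667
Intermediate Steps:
y = -¼ (y = -⅛*2 = -¼ ≈ -0.25000)
(-(-11)/3)*U(-2, y) = -(-11)/3*(-¼) = -11*(-⅓)*(-¼) = (11/3)*(-¼) = -11/12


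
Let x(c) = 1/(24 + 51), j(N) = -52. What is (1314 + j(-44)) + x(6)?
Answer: 94651/75 ≈ 1262.0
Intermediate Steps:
x(c) = 1/75
(1314 + j(-44)) + x(6) = (1314 - 52) + 1/75 = 1262 + 1/75 = 94651/75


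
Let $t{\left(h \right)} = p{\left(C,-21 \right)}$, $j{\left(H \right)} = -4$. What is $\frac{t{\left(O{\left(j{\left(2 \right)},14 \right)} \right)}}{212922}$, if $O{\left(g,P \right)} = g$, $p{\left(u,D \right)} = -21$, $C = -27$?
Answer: $- \frac{7}{70974} \approx -9.8628 \cdot 10^{-5}$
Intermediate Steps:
$t{\left(h \right)} = -21$
$\frac{t{\left(O{\left(j{\left(2 \right)},14 \right)} \right)}}{212922} = - \frac{21}{212922} = \left(-21\right) \frac{1}{212922} = - \frac{7}{70974}$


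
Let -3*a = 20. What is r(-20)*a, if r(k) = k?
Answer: 400/3 ≈ 133.33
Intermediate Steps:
a = -20/3 (a = -1/3*20 = -20/3 ≈ -6.6667)
r(-20)*a = -20*(-20/3) = 400/3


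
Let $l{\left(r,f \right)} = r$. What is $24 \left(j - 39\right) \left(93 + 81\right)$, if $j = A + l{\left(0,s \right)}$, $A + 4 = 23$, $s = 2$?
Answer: $-83520$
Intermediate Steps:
$A = 19$ ($A = -4 + 23 = 19$)
$j = 19$ ($j = 19 + 0 = 19$)
$24 \left(j - 39\right) \left(93 + 81\right) = 24 \left(19 - 39\right) \left(93 + 81\right) = 24 \left(\left(-20\right) 174\right) = 24 \left(-3480\right) = -83520$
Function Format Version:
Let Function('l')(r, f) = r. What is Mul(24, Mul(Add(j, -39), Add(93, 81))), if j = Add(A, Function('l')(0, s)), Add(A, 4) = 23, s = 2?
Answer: -83520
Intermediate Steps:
A = 19 (A = Add(-4, 23) = 19)
j = 19 (j = Add(19, 0) = 19)
Mul(24, Mul(Add(j, -39), Add(93, 81))) = Mul(24, Mul(Add(19, -39), Add(93, 81))) = Mul(24, Mul(-20, 174)) = Mul(24, -3480) = -83520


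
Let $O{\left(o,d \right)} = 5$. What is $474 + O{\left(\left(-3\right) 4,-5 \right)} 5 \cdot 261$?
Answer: $6999$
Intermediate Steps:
$474 + O{\left(\left(-3\right) 4,-5 \right)} 5 \cdot 261 = 474 + 5 \cdot 5 \cdot 261 = 474 + 25 \cdot 261 = 474 + 6525 = 6999$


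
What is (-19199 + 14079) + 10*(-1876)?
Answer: -23880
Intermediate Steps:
(-19199 + 14079) + 10*(-1876) = -5120 - 18760 = -23880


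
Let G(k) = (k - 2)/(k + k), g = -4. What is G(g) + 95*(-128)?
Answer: -48637/4 ≈ -12159.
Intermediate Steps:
G(k) = (-2 + k)/(2*k) (G(k) = (-2 + k)/((2*k)) = (-2 + k)*(1/(2*k)) = (-2 + k)/(2*k))
G(g) + 95*(-128) = (1/2)*(-2 - 4)/(-4) + 95*(-128) = (1/2)*(-1/4)*(-6) - 12160 = 3/4 - 12160 = -48637/4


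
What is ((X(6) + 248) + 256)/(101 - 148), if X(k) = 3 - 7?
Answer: -500/47 ≈ -10.638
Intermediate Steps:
X(k) = -4
((X(6) + 248) + 256)/(101 - 148) = ((-4 + 248) + 256)/(101 - 148) = (244 + 256)/(-47) = 500*(-1/47) = -500/47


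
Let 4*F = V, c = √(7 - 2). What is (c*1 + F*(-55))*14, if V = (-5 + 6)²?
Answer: -385/2 + 14*√5 ≈ -161.20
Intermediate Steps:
c = √5 ≈ 2.2361
V = 1 (V = 1² = 1)
F = ¼ (F = (¼)*1 = ¼ ≈ 0.25000)
(c*1 + F*(-55))*14 = (√5*1 + (¼)*(-55))*14 = (√5 - 55/4)*14 = (-55/4 + √5)*14 = -385/2 + 14*√5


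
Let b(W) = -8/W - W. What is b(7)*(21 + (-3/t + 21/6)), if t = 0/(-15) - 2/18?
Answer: -5871/14 ≈ -419.36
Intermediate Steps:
t = -⅑ (t = 0*(-1/15) - 2*1/18 = 0 - ⅑ = -⅑ ≈ -0.11111)
b(W) = -W - 8/W
b(7)*(21 + (-3/t + 21/6)) = (-1*7 - 8/7)*(21 + (-3/(-⅑) + 21/6)) = (-7 - 8*⅐)*(21 + (-3*(-9) + 21*(⅙))) = (-7 - 8/7)*(21 + (27 + 7/2)) = -57*(21 + 61/2)/7 = -57/7*103/2 = -5871/14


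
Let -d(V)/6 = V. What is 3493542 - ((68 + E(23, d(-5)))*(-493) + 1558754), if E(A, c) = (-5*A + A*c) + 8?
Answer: 2255731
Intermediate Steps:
d(V) = -6*V
E(A, c) = 8 - 5*A + A*c
3493542 - ((68 + E(23, d(-5)))*(-493) + 1558754) = 3493542 - ((68 + (8 - 5*23 + 23*(-6*(-5))))*(-493) + 1558754) = 3493542 - ((68 + (8 - 115 + 23*30))*(-493) + 1558754) = 3493542 - ((68 + (8 - 115 + 690))*(-493) + 1558754) = 3493542 - ((68 + 583)*(-493) + 1558754) = 3493542 - (651*(-493) + 1558754) = 3493542 - (-320943 + 1558754) = 3493542 - 1*1237811 = 3493542 - 1237811 = 2255731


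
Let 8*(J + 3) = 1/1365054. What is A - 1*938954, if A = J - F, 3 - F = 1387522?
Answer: 4898490818785/10920432 ≈ 4.4856e+5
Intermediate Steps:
F = -1387519 (F = 3 - 1*1387522 = 3 - 1387522 = -1387519)
J = -32761295/10920432 (J = -3 + (⅛)/1365054 = -3 + (⅛)*(1/1365054) = -3 + 1/10920432 = -32761295/10920432 ≈ -3.0000)
A = 15152274126913/10920432 (A = -32761295/10920432 - 1*(-1387519) = -32761295/10920432 + 1387519 = 15152274126913/10920432 ≈ 1.3875e+6)
A - 1*938954 = 15152274126913/10920432 - 1*938954 = 15152274126913/10920432 - 938954 = 4898490818785/10920432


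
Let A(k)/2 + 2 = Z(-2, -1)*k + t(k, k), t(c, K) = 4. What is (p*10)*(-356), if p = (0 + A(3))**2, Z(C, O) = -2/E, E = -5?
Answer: -729088/5 ≈ -1.4582e+5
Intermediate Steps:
Z(C, O) = 2/5 (Z(C, O) = -2/(-5) = -2*(-1/5) = 2/5)
A(k) = 4 + 4*k/5 (A(k) = -4 + 2*(2*k/5 + 4) = -4 + 2*(4 + 2*k/5) = -4 + (8 + 4*k/5) = 4 + 4*k/5)
p = 1024/25 (p = (0 + (4 + (4/5)*3))**2 = (0 + (4 + 12/5))**2 = (0 + 32/5)**2 = (32/5)**2 = 1024/25 ≈ 40.960)
(p*10)*(-356) = ((1024/25)*10)*(-356) = (2048/5)*(-356) = -729088/5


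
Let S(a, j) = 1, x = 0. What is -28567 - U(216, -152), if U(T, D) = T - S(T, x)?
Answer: -28782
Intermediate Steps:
U(T, D) = -1 + T (U(T, D) = T - 1*1 = T - 1 = -1 + T)
-28567 - U(216, -152) = -28567 - (-1 + 216) = -28567 - 1*215 = -28567 - 215 = -28782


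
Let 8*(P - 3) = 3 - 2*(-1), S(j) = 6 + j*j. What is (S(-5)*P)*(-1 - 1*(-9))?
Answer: 899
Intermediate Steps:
S(j) = 6 + j²
P = 29/8 (P = 3 + (3 - 2*(-1))/8 = 3 + (3 + 2)/8 = 3 + (⅛)*5 = 3 + 5/8 = 29/8 ≈ 3.6250)
(S(-5)*P)*(-1 - 1*(-9)) = ((6 + (-5)²)*(29/8))*(-1 - 1*(-9)) = ((6 + 25)*(29/8))*(-1 + 9) = (31*(29/8))*8 = (899/8)*8 = 899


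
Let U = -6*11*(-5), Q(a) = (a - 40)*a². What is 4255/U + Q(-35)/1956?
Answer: -733199/21516 ≈ -34.077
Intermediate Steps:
Q(a) = a²*(-40 + a) (Q(a) = (-40 + a)*a² = a²*(-40 + a))
U = 330 (U = -66*(-5) = 330)
4255/U + Q(-35)/1956 = 4255/330 + ((-35)²*(-40 - 35))/1956 = 4255*(1/330) + (1225*(-75))*(1/1956) = 851/66 - 91875*1/1956 = 851/66 - 30625/652 = -733199/21516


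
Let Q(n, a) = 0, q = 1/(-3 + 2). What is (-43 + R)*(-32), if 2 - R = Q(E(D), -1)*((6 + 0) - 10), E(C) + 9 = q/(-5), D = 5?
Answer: 1312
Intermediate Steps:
q = -1 (q = 1/(-1) = -1)
E(C) = -44/5 (E(C) = -9 - 1/(-5) = -9 - 1*(-⅕) = -9 + ⅕ = -44/5)
R = 2 (R = 2 - 0*((6 + 0) - 10) = 2 - 0*(6 - 10) = 2 - 0*(-4) = 2 - 1*0 = 2 + 0 = 2)
(-43 + R)*(-32) = (-43 + 2)*(-32) = -41*(-32) = 1312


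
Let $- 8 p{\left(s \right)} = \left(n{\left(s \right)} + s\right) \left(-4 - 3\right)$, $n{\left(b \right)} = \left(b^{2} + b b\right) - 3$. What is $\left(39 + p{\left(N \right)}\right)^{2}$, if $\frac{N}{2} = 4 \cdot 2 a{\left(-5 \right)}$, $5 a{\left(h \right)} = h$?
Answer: $\frac{14160169}{64} \approx 2.2125 \cdot 10^{5}$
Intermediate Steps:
$a{\left(h \right)} = \frac{h}{5}$
$n{\left(b \right)} = -3 + 2 b^{2}$ ($n{\left(b \right)} = \left(b^{2} + b^{2}\right) - 3 = 2 b^{2} - 3 = -3 + 2 b^{2}$)
$N = -16$ ($N = 2 \cdot 4 \cdot 2 \cdot \frac{1}{5} \left(-5\right) = 2 \cdot 8 \left(-1\right) = 2 \left(-8\right) = -16$)
$p{\left(s \right)} = - \frac{21}{8} + \frac{7 s^{2}}{4} + \frac{7 s}{8}$ ($p{\left(s \right)} = - \frac{\left(\left(-3 + 2 s^{2}\right) + s\right) \left(-4 - 3\right)}{8} = - \frac{\left(-3 + s + 2 s^{2}\right) \left(-7\right)}{8} = - \frac{21 - 14 s^{2} - 7 s}{8} = - \frac{21}{8} + \frac{7 s^{2}}{4} + \frac{7 s}{8}$)
$\left(39 + p{\left(N \right)}\right)^{2} = \left(39 + \left(- \frac{21}{8} + \frac{7 \left(-16\right)^{2}}{4} + \frac{7}{8} \left(-16\right)\right)\right)^{2} = \left(39 - - \frac{3451}{8}\right)^{2} = \left(39 + \frac{3451}{8}\right)^{2} = \left(\frac{3763}{8}\right)^{2} = \frac{14160169}{64}$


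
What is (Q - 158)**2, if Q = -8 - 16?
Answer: 33124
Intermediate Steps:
Q = -24
(Q - 158)**2 = (-24 - 158)**2 = (-182)**2 = 33124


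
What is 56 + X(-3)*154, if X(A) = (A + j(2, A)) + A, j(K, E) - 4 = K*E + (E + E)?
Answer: -2100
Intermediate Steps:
j(K, E) = 4 + 2*E + E*K (j(K, E) = 4 + (K*E + (E + E)) = 4 + (E*K + 2*E) = 4 + (2*E + E*K) = 4 + 2*E + E*K)
X(A) = 4 + 6*A (X(A) = (A + (4 + 2*A + A*2)) + A = (A + (4 + 2*A + 2*A)) + A = (A + (4 + 4*A)) + A = (4 + 5*A) + A = 4 + 6*A)
56 + X(-3)*154 = 56 + (4 + 6*(-3))*154 = 56 + (4 - 18)*154 = 56 - 14*154 = 56 - 2156 = -2100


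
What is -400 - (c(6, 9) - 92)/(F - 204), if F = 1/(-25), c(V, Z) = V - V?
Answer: -2042700/5101 ≈ -400.45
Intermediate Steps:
c(V, Z) = 0
F = -1/25 ≈ -0.040000
-400 - (c(6, 9) - 92)/(F - 204) = -400 - (0 - 92)/(-1/25 - 204) = -400 - (-92)/(-5101/25) = -400 - (-92)*(-25)/5101 = -400 - 1*2300/5101 = -400 - 2300/5101 = -2042700/5101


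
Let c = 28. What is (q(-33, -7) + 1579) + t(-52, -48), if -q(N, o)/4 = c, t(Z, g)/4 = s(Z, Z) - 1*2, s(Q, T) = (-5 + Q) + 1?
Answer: 1235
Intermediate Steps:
s(Q, T) = -4 + Q
t(Z, g) = -24 + 4*Z (t(Z, g) = 4*((-4 + Z) - 1*2) = 4*((-4 + Z) - 2) = 4*(-6 + Z) = -24 + 4*Z)
q(N, o) = -112 (q(N, o) = -4*28 = -112)
(q(-33, -7) + 1579) + t(-52, -48) = (-112 + 1579) + (-24 + 4*(-52)) = 1467 + (-24 - 208) = 1467 - 232 = 1235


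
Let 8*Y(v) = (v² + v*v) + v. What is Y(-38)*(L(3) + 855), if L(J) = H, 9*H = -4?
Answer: 3653225/12 ≈ 3.0444e+5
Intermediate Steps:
H = -4/9 (H = (⅑)*(-4) = -4/9 ≈ -0.44444)
L(J) = -4/9
Y(v) = v²/4 + v/8 (Y(v) = ((v² + v*v) + v)/8 = ((v² + v²) + v)/8 = (2*v² + v)/8 = (v + 2*v²)/8 = v²/4 + v/8)
Y(-38)*(L(3) + 855) = ((⅛)*(-38)*(1 + 2*(-38)))*(-4/9 + 855) = ((⅛)*(-38)*(1 - 76))*(7691/9) = ((⅛)*(-38)*(-75))*(7691/9) = (1425/4)*(7691/9) = 3653225/12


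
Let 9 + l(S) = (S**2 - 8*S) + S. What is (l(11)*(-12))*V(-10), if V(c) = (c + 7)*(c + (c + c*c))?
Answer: 100800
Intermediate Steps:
V(c) = (7 + c)*(c**2 + 2*c) (V(c) = (7 + c)*(c + (c + c**2)) = (7 + c)*(c**2 + 2*c))
l(S) = -9 + S**2 - 7*S (l(S) = -9 + ((S**2 - 8*S) + S) = -9 + (S**2 - 7*S) = -9 + S**2 - 7*S)
(l(11)*(-12))*V(-10) = ((-9 + 11**2 - 7*11)*(-12))*(-10*(14 + (-10)**2 + 9*(-10))) = ((-9 + 121 - 77)*(-12))*(-10*(14 + 100 - 90)) = (35*(-12))*(-10*24) = -420*(-240) = 100800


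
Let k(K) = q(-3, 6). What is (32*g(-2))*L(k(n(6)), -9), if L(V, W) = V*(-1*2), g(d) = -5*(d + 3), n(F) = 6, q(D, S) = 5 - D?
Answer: 2560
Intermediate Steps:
g(d) = -15 - 5*d (g(d) = -5*(3 + d) = -15 - 5*d)
k(K) = 8 (k(K) = 5 - 1*(-3) = 5 + 3 = 8)
L(V, W) = -2*V (L(V, W) = V*(-2) = -2*V)
(32*g(-2))*L(k(n(6)), -9) = (32*(-15 - 5*(-2)))*(-2*8) = (32*(-15 + 10))*(-16) = (32*(-5))*(-16) = -160*(-16) = 2560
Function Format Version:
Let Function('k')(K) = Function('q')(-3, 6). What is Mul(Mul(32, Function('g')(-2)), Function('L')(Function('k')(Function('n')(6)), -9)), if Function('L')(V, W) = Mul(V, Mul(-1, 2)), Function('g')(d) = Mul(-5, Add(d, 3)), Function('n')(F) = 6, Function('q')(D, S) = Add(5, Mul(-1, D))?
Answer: 2560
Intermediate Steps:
Function('g')(d) = Add(-15, Mul(-5, d)) (Function('g')(d) = Mul(-5, Add(3, d)) = Add(-15, Mul(-5, d)))
Function('k')(K) = 8 (Function('k')(K) = Add(5, Mul(-1, -3)) = Add(5, 3) = 8)
Function('L')(V, W) = Mul(-2, V) (Function('L')(V, W) = Mul(V, -2) = Mul(-2, V))
Mul(Mul(32, Function('g')(-2)), Function('L')(Function('k')(Function('n')(6)), -9)) = Mul(Mul(32, Add(-15, Mul(-5, -2))), Mul(-2, 8)) = Mul(Mul(32, Add(-15, 10)), -16) = Mul(Mul(32, -5), -16) = Mul(-160, -16) = 2560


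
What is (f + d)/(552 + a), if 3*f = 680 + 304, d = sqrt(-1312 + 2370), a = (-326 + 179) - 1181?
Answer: -41/97 - 23*sqrt(2)/776 ≈ -0.46460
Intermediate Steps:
a = -1328 (a = -147 - 1181 = -1328)
d = 23*sqrt(2) (d = sqrt(1058) = 23*sqrt(2) ≈ 32.527)
f = 328 (f = (680 + 304)/3 = (1/3)*984 = 328)
(f + d)/(552 + a) = (328 + 23*sqrt(2))/(552 - 1328) = (328 + 23*sqrt(2))/(-776) = (328 + 23*sqrt(2))*(-1/776) = -41/97 - 23*sqrt(2)/776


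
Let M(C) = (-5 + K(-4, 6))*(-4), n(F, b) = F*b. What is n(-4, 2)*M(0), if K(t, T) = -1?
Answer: -192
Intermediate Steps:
M(C) = 24 (M(C) = (-5 - 1)*(-4) = -6*(-4) = 24)
n(-4, 2)*M(0) = -4*2*24 = -8*24 = -192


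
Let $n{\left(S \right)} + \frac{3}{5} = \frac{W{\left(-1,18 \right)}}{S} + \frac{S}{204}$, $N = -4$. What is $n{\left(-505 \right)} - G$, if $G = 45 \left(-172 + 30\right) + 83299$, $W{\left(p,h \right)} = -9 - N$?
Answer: $- \frac{7923480997}{103020} \approx -76912.0$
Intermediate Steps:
$W{\left(p,h \right)} = -5$ ($W{\left(p,h \right)} = -9 - -4 = -9 + 4 = -5$)
$n{\left(S \right)} = - \frac{3}{5} - \frac{5}{S} + \frac{S}{204}$ ($n{\left(S \right)} = - \frac{3}{5} + \left(- \frac{5}{S} + \frac{S}{204}\right) = - \frac{3}{5} - \frac{5}{S} + \frac{S}{204}$)
$G = 76909$ ($G = 45 \left(-142\right) + 83299 = -6390 + 83299 = 76909$)
$n{\left(-505 \right)} - G = \left(- \frac{3}{5} - \frac{5}{-505} + \frac{1}{204} \left(-505\right)\right) - 76909 = \left(- \frac{3}{5} - - \frac{1}{101} - \frac{505}{204}\right) - 76909 = \left(- \frac{3}{5} + \frac{1}{101} - \frac{505}{204}\right) - 76909 = - \frac{315817}{103020} - 76909 = - \frac{7923480997}{103020}$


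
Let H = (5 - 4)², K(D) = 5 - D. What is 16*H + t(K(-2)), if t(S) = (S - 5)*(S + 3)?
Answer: 36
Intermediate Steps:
t(S) = (-5 + S)*(3 + S)
H = 1 (H = 1² = 1)
16*H + t(K(-2)) = 16*1 + (-15 + (5 - 1*(-2))² - 2*(5 - 1*(-2))) = 16 + (-15 + (5 + 2)² - 2*(5 + 2)) = 16 + (-15 + 7² - 2*7) = 16 + (-15 + 49 - 14) = 16 + 20 = 36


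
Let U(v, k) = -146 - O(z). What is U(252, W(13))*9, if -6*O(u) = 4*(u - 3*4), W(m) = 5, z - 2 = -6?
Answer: -1410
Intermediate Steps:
z = -4 (z = 2 - 6 = -4)
O(u) = 8 - 2*u/3 (O(u) = -2*(u - 3*4)/3 = -2*(u - 12)/3 = -2*(-12 + u)/3 = -(-48 + 4*u)/6 = 8 - 2*u/3)
U(v, k) = -470/3 (U(v, k) = -146 - (8 - ⅔*(-4)) = -146 - (8 + 8/3) = -146 - 1*32/3 = -146 - 32/3 = -470/3)
U(252, W(13))*9 = -470/3*9 = -1410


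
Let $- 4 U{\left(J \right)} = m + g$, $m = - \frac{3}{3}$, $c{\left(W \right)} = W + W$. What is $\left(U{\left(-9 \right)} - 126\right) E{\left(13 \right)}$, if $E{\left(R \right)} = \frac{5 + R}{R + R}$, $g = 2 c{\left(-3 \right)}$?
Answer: $- \frac{4419}{52} \approx -84.981$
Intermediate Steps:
$c{\left(W \right)} = 2 W$
$m = -1$ ($m = \left(-3\right) \frac{1}{3} = -1$)
$g = -12$ ($g = 2 \cdot 2 \left(-3\right) = 2 \left(-6\right) = -12$)
$U{\left(J \right)} = \frac{13}{4}$ ($U{\left(J \right)} = - \frac{-1 - 12}{4} = \left(- \frac{1}{4}\right) \left(-13\right) = \frac{13}{4}$)
$E{\left(R \right)} = \frac{5 + R}{2 R}$
$\left(U{\left(-9 \right)} - 126\right) E{\left(13 \right)} = \left(\frac{13}{4} - 126\right) \frac{5 + 13}{2 \cdot 13} = - \frac{491 \cdot \frac{1}{2} \cdot \frac{1}{13} \cdot 18}{4} = \left(- \frac{491}{4}\right) \frac{9}{13} = - \frac{4419}{52}$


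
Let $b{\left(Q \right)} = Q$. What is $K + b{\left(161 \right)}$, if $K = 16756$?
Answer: $16917$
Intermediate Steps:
$K + b{\left(161 \right)} = 16756 + 161 = 16917$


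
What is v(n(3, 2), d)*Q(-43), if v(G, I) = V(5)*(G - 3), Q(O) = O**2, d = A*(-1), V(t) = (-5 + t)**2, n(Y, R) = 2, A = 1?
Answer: 0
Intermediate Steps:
d = -1 (d = 1*(-1) = -1)
v(G, I) = 0 (v(G, I) = (-5 + 5)**2*(G - 3) = 0**2*(-3 + G) = 0*(-3 + G) = 0)
v(n(3, 2), d)*Q(-43) = 0*(-43)**2 = 0*1849 = 0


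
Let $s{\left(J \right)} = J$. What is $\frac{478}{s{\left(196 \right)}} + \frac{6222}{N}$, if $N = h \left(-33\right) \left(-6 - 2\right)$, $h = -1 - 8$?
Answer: $- \frac{3491}{19404} \approx -0.17991$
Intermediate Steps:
$h = -9$ ($h = -1 - 8 = -9$)
$N = -2376$ ($N = \left(-9\right) \left(-33\right) \left(-6 - 2\right) = 297 \left(-8\right) = -2376$)
$\frac{478}{s{\left(196 \right)}} + \frac{6222}{N} = \frac{478}{196} + \frac{6222}{-2376} = 478 \cdot \frac{1}{196} + 6222 \left(- \frac{1}{2376}\right) = \frac{239}{98} - \frac{1037}{396} = - \frac{3491}{19404}$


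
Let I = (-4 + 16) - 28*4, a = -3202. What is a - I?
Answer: -3102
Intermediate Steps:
I = -100 (I = 12 - 112 = -100)
a - I = -3202 - 1*(-100) = -3202 + 100 = -3102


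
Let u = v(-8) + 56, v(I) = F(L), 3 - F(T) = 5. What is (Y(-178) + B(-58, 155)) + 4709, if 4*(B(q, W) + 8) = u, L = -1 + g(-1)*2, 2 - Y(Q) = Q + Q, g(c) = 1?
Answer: 10145/2 ≈ 5072.5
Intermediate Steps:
Y(Q) = 2 - 2*Q (Y(Q) = 2 - (Q + Q) = 2 - 2*Q)
L = 1 (L = -1 + 1*2 = -1 + 2 = 1)
F(T) = -2 (F(T) = 3 - 1*5 = 3 - 5 = -2)
v(I) = -2
u = 54 (u = -2 + 56 = 54)
B(q, W) = 11/2 (B(q, W) = -8 + (¼)*54 = -8 + 27/2 = 11/2)
(Y(-178) + B(-58, 155)) + 4709 = ((2 - 2*(-178)) + 11/2) + 4709 = ((2 + 356) + 11/2) + 4709 = (358 + 11/2) + 4709 = 727/2 + 4709 = 10145/2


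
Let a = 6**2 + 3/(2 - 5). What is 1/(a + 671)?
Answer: 1/706 ≈ 0.0014164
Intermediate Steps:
a = 35 (a = 36 + 3/(-3) = 36 - 1/3*3 = 36 - 1 = 35)
1/(a + 671) = 1/(35 + 671) = 1/706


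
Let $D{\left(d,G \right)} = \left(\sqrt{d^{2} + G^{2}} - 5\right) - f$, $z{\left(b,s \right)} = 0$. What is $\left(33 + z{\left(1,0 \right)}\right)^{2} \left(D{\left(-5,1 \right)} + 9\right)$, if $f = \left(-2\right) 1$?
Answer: $6534 + 1089 \sqrt{26} \approx 12087.0$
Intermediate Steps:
$f = -2$
$D{\left(d,G \right)} = -3 + \sqrt{G^{2} + d^{2}}$ ($D{\left(d,G \right)} = \left(\sqrt{d^{2} + G^{2}} - 5\right) - -2 = \left(\sqrt{G^{2} + d^{2}} - 5\right) + 2 = \left(-5 + \sqrt{G^{2} + d^{2}}\right) + 2 = -3 + \sqrt{G^{2} + d^{2}}$)
$\left(33 + z{\left(1,0 \right)}\right)^{2} \left(D{\left(-5,1 \right)} + 9\right) = \left(33 + 0\right)^{2} \left(\left(-3 + \sqrt{1^{2} + \left(-5\right)^{2}}\right) + 9\right) = 33^{2} \left(\left(-3 + \sqrt{1 + 25}\right) + 9\right) = 1089 \left(\left(-3 + \sqrt{26}\right) + 9\right) = 1089 \left(6 + \sqrt{26}\right) = 6534 + 1089 \sqrt{26}$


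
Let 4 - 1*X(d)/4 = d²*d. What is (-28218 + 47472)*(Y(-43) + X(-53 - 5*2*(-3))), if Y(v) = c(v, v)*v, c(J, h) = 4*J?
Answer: 1079764320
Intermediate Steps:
X(d) = 16 - 4*d³ (X(d) = 16 - 4*d²*d = 16 - 4*d³)
Y(v) = 4*v² (Y(v) = (4*v)*v = 4*v²)
(-28218 + 47472)*(Y(-43) + X(-53 - 5*2*(-3))) = (-28218 + 47472)*(4*(-43)² + (16 - 4*(-53 - 5*2*(-3))³)) = 19254*(4*1849 + (16 - 4*(-53 - 10*(-3))³)) = 19254*(7396 + (16 - 4*(-53 + 30)³)) = 19254*(7396 + (16 - 4*(-23)³)) = 19254*(7396 + (16 - 4*(-12167))) = 19254*(7396 + (16 + 48668)) = 19254*(7396 + 48684) = 19254*56080 = 1079764320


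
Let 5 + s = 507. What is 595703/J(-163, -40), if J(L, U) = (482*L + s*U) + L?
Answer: -595703/98809 ≈ -6.0288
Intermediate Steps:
s = 502 (s = -5 + 507 = 502)
J(L, U) = 483*L + 502*U (J(L, U) = (482*L + 502*U) + L = 483*L + 502*U)
595703/J(-163, -40) = 595703/(483*(-163) + 502*(-40)) = 595703/(-78729 - 20080) = 595703/(-98809) = 595703*(-1/98809) = -595703/98809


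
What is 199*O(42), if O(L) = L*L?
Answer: 351036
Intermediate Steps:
O(L) = L²
199*O(42) = 199*42² = 199*1764 = 351036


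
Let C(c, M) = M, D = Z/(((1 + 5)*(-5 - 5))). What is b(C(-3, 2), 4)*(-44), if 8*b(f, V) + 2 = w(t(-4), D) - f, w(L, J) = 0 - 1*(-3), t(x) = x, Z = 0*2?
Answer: 11/2 ≈ 5.5000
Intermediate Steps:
Z = 0
D = 0 (D = 0/(((1 + 5)*(-5 - 5))) = 0/((6*(-10))) = 0/(-60) = 0*(-1/60) = 0)
w(L, J) = 3 (w(L, J) = 0 + 3 = 3)
b(f, V) = ⅛ - f/8 (b(f, V) = -¼ + (3 - f)/8 = -¼ + (3/8 - f/8) = ⅛ - f/8)
b(C(-3, 2), 4)*(-44) = (⅛ - ⅛*2)*(-44) = (⅛ - ¼)*(-44) = -⅛*(-44) = 11/2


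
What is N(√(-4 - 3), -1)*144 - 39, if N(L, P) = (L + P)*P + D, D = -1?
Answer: -39 - 144*I*√7 ≈ -39.0 - 380.99*I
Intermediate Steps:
N(L, P) = -1 + P*(L + P) (N(L, P) = (L + P)*P - 1 = P*(L + P) - 1 = -1 + P*(L + P))
N(√(-4 - 3), -1)*144 - 39 = (-1 + (-1)² + √(-4 - 3)*(-1))*144 - 39 = (-1 + 1 + √(-7)*(-1))*144 - 39 = (-1 + 1 + (I*√7)*(-1))*144 - 39 = (-1 + 1 - I*√7)*144 - 39 = -I*√7*144 - 39 = -144*I*√7 - 39 = -39 - 144*I*√7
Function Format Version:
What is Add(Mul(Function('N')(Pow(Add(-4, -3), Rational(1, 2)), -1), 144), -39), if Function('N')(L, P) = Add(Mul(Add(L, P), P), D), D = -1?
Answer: Add(-39, Mul(-144, I, Pow(7, Rational(1, 2)))) ≈ Add(-39.000, Mul(-380.99, I))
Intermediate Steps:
Function('N')(L, P) = Add(-1, Mul(P, Add(L, P))) (Function('N')(L, P) = Add(Mul(Add(L, P), P), -1) = Add(Mul(P, Add(L, P)), -1) = Add(-1, Mul(P, Add(L, P))))
Add(Mul(Function('N')(Pow(Add(-4, -3), Rational(1, 2)), -1), 144), -39) = Add(Mul(Add(-1, Pow(-1, 2), Mul(Pow(Add(-4, -3), Rational(1, 2)), -1)), 144), -39) = Add(Mul(Add(-1, 1, Mul(Pow(-7, Rational(1, 2)), -1)), 144), -39) = Add(Mul(Add(-1, 1, Mul(Mul(I, Pow(7, Rational(1, 2))), -1)), 144), -39) = Add(Mul(Add(-1, 1, Mul(-1, I, Pow(7, Rational(1, 2)))), 144), -39) = Add(Mul(Mul(-1, I, Pow(7, Rational(1, 2))), 144), -39) = Add(Mul(-144, I, Pow(7, Rational(1, 2))), -39) = Add(-39, Mul(-144, I, Pow(7, Rational(1, 2))))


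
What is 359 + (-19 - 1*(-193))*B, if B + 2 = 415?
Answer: 72221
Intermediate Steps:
B = 413 (B = -2 + 415 = 413)
359 + (-19 - 1*(-193))*B = 359 + (-19 - 1*(-193))*413 = 359 + (-19 + 193)*413 = 359 + 174*413 = 359 + 71862 = 72221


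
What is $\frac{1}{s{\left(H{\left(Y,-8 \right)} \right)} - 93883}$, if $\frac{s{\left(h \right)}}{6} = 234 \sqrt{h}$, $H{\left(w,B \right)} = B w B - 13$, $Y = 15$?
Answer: $- \frac{93883}{6947276137} - \frac{1404 \sqrt{947}}{6947276137} \approx -1.9733 \cdot 10^{-5}$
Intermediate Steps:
$H{\left(w,B \right)} = -13 + w B^{2}$ ($H{\left(w,B \right)} = w B^{2} - 13 = -13 + w B^{2}$)
$s{\left(h \right)} = 1404 \sqrt{h}$ ($s{\left(h \right)} = 6 \cdot 234 \sqrt{h} = 1404 \sqrt{h}$)
$\frac{1}{s{\left(H{\left(Y,-8 \right)} \right)} - 93883} = \frac{1}{1404 \sqrt{-13 + 15 \left(-8\right)^{2}} - 93883} = \frac{1}{1404 \sqrt{-13 + 15 \cdot 64} - 93883} = \frac{1}{1404 \sqrt{-13 + 960} - 93883} = \frac{1}{1404 \sqrt{947} - 93883} = \frac{1}{-93883 + 1404 \sqrt{947}}$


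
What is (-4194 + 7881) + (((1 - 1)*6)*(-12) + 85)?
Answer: 3772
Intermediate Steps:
(-4194 + 7881) + (((1 - 1)*6)*(-12) + 85) = 3687 + ((0*6)*(-12) + 85) = 3687 + (0*(-12) + 85) = 3687 + (0 + 85) = 3687 + 85 = 3772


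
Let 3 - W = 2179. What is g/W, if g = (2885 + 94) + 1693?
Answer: -73/34 ≈ -2.1471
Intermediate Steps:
W = -2176 (W = 3 - 1*2179 = 3 - 2179 = -2176)
g = 4672 (g = 2979 + 1693 = 4672)
g/W = 4672/(-2176) = 4672*(-1/2176) = -73/34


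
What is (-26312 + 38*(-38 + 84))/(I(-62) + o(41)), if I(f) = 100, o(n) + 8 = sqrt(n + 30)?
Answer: -2259888/8393 + 24564*sqrt(71)/8393 ≈ -244.60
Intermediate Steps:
o(n) = -8 + sqrt(30 + n) (o(n) = -8 + sqrt(n + 30) = -8 + sqrt(30 + n))
(-26312 + 38*(-38 + 84))/(I(-62) + o(41)) = (-26312 + 38*(-38 + 84))/(100 + (-8 + sqrt(30 + 41))) = (-26312 + 38*46)/(100 + (-8 + sqrt(71))) = (-26312 + 1748)/(92 + sqrt(71)) = -24564/(92 + sqrt(71))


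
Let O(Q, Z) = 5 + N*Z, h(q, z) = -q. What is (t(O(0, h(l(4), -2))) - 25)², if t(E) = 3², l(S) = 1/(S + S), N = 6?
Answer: 256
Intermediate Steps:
l(S) = 1/(2*S)
O(Q, Z) = 5 + 6*Z
t(E) = 9
(t(O(0, h(l(4), -2))) - 25)² = (9 - 25)² = (-16)² = 256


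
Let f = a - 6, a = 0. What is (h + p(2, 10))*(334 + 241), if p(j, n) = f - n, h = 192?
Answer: 101200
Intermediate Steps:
f = -6 (f = 0 - 6 = -6)
p(j, n) = -6 - n
(h + p(2, 10))*(334 + 241) = (192 + (-6 - 1*10))*(334 + 241) = (192 + (-6 - 10))*575 = (192 - 16)*575 = 176*575 = 101200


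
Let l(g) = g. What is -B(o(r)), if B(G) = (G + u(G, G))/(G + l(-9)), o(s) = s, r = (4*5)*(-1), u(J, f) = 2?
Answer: -18/29 ≈ -0.62069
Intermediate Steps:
r = -20 (r = 20*(-1) = -20)
B(G) = (2 + G)/(-9 + G) (B(G) = (G + 2)/(G - 9) = (2 + G)/(-9 + G))
-B(o(r)) = -(2 - 20)/(-9 - 20) = -(-18)/(-29) = -(-1)*(-18)/29 = -1*18/29 = -18/29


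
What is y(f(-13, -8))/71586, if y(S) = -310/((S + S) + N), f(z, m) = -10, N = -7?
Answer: 155/966411 ≈ 0.00016039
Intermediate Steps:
y(S) = -310/(-7 + 2*S) (y(S) = -310/((S + S) - 7) = -310/(2*S - 7) = -310/(-7 + 2*S))
y(f(-13, -8))/71586 = -310/(-7 + 2*(-10))/71586 = -310/(-7 - 20)*(1/71586) = -310/(-27)*(1/71586) = -310*(-1/27)*(1/71586) = (310/27)*(1/71586) = 155/966411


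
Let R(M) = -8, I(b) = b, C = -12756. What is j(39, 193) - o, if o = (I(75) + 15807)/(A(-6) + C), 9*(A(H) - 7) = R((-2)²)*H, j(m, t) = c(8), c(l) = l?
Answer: 353494/38231 ≈ 9.2463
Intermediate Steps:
j(m, t) = 8
A(H) = 7 - 8*H/9 (A(H) = 7 + (-8*H)/9 = 7 - 8*H/9)
o = -47646/38231 (o = (75 + 15807)/((7 - 8/9*(-6)) - 12756) = 15882/((7 + 16/3) - 12756) = 15882/(37/3 - 12756) = 15882/(-38231/3) = 15882*(-3/38231) = -47646/38231 ≈ -1.2463)
j(39, 193) - o = 8 - 1*(-47646/38231) = 8 + 47646/38231 = 353494/38231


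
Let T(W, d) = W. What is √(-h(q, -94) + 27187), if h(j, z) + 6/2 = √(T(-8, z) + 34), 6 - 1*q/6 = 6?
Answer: √(27190 - √26) ≈ 164.88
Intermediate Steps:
q = 0 (q = 36 - 6*6 = 36 - 36 = 0)
h(j, z) = -3 + √26 (h(j, z) = -3 + √(-8 + 34) = -3 + √26)
√(-h(q, -94) + 27187) = √(-(-3 + √26) + 27187) = √((3 - √26) + 27187) = √(27190 - √26)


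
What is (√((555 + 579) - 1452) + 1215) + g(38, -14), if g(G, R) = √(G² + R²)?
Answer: 1215 + 2*√410 + I*√318 ≈ 1255.5 + 17.833*I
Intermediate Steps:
(√((555 + 579) - 1452) + 1215) + g(38, -14) = (√((555 + 579) - 1452) + 1215) + √(38² + (-14)²) = (√(1134 - 1452) + 1215) + √(1444 + 196) = (√(-318) + 1215) + √1640 = (I*√318 + 1215) + 2*√410 = (1215 + I*√318) + 2*√410 = 1215 + 2*√410 + I*√318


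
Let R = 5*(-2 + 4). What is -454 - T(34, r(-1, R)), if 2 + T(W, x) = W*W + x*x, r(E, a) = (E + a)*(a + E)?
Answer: -8169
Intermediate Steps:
R = 10 (R = 5*2 = 10)
r(E, a) = (E + a)² (r(E, a) = (E + a)*(E + a) = (E + a)²)
T(W, x) = -2 + W² + x² (T(W, x) = -2 + (W*W + x*x) = -2 + (W² + x²) = -2 + W² + x²)
-454 - T(34, r(-1, R)) = -454 - (-2 + 34² + ((-1 + 10)²)²) = -454 - (-2 + 1156 + (9²)²) = -454 - (-2 + 1156 + 81²) = -454 - (-2 + 1156 + 6561) = -454 - 1*7715 = -454 - 7715 = -8169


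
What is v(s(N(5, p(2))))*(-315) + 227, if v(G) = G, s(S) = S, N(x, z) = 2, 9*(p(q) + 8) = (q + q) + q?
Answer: -403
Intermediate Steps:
p(q) = -8 + q/3 (p(q) = -8 + ((q + q) + q)/9 = -8 + (2*q + q)/9 = -8 + (3*q)/9 = -8 + q/3)
v(s(N(5, p(2))))*(-315) + 227 = 2*(-315) + 227 = -630 + 227 = -403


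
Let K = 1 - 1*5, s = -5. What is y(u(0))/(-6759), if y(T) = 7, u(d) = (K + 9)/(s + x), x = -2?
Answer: -7/6759 ≈ -0.0010357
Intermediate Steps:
K = -4 (K = 1 - 5 = -4)
u(d) = -5/7 (u(d) = (-4 + 9)/(-5 - 2) = 5/(-7) = 5*(-⅐) = -5/7)
y(u(0))/(-6759) = 7/(-6759) = 7*(-1/6759) = -7/6759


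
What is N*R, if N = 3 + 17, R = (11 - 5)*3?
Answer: 360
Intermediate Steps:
R = 18 (R = 6*3 = 18)
N = 20
N*R = 20*18 = 360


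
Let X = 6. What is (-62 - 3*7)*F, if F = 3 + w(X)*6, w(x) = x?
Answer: -3237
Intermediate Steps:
F = 39 (F = 3 + 6*6 = 3 + 36 = 39)
(-62 - 3*7)*F = (-62 - 3*7)*39 = (-62 - 21)*39 = -83*39 = -3237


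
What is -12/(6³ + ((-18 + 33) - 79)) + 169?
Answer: 6419/38 ≈ 168.92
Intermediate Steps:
-12/(6³ + ((-18 + 33) - 79)) + 169 = -12/(216 + (15 - 79)) + 169 = -12/(216 - 64) + 169 = -12/152 + 169 = -12*1/152 + 169 = -3/38 + 169 = 6419/38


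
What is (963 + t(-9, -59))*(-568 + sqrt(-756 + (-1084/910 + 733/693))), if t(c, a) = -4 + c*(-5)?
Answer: -570272 + 1004*I*sqrt(3478989085)/2145 ≈ -5.7027e+5 + 27608.0*I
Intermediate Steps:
t(c, a) = -4 - 5*c
(963 + t(-9, -59))*(-568 + sqrt(-756 + (-1084/910 + 733/693))) = (963 + (-4 - 5*(-9)))*(-568 + sqrt(-756 + (-1084/910 + 733/693))) = (963 + (-4 + 45))*(-568 + sqrt(-756 + (-1084*1/910 + 733*(1/693)))) = (963 + 41)*(-568 + sqrt(-756 + (-542/455 + 733/693))) = 1004*(-568 + sqrt(-756 - 859/6435)) = 1004*(-568 + sqrt(-4865719/6435)) = 1004*(-568 + I*sqrt(3478989085)/2145) = -570272 + 1004*I*sqrt(3478989085)/2145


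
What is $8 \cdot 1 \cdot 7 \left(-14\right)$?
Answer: $-784$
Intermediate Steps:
$8 \cdot 1 \cdot 7 \left(-14\right) = 8 \cdot 7 \left(-14\right) = 56 \left(-14\right) = -784$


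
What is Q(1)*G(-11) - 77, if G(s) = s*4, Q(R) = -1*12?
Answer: 451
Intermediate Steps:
Q(R) = -12
G(s) = 4*s
Q(1)*G(-11) - 77 = -48*(-11) - 77 = -12*(-44) - 77 = 528 - 77 = 451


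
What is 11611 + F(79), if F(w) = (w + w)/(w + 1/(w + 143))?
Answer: 203680405/17539 ≈ 11613.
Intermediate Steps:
F(w) = 2*w/(w + 1/(143 + w)) (F(w) = (2*w)/(w + 1/(143 + w)) = 2*w/(w + 1/(143 + w)))
11611 + F(79) = 11611 + 2*79*(143 + 79)/(1 + 79² + 143*79) = 11611 + 2*79*222/(1 + 6241 + 11297) = 11611 + 2*79*222/17539 = 11611 + 2*79*(1/17539)*222 = 11611 + 35076/17539 = 203680405/17539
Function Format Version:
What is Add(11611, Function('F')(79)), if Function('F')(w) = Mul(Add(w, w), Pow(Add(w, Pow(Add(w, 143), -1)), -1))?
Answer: Rational(203680405, 17539) ≈ 11613.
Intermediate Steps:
Function('F')(w) = Mul(2, w, Pow(Add(w, Pow(Add(143, w), -1)), -1)) (Function('F')(w) = Mul(Mul(2, w), Pow(Add(w, Pow(Add(143, w), -1)), -1)) = Mul(2, w, Pow(Add(w, Pow(Add(143, w), -1)), -1)))
Add(11611, Function('F')(79)) = Add(11611, Mul(2, 79, Pow(Add(1, Pow(79, 2), Mul(143, 79)), -1), Add(143, 79))) = Add(11611, Mul(2, 79, Pow(Add(1, 6241, 11297), -1), 222)) = Add(11611, Mul(2, 79, Pow(17539, -1), 222)) = Add(11611, Mul(2, 79, Rational(1, 17539), 222)) = Add(11611, Rational(35076, 17539)) = Rational(203680405, 17539)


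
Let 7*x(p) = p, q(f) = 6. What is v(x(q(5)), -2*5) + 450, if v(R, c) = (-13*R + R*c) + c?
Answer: 2942/7 ≈ 420.29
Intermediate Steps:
x(p) = p/7
v(R, c) = c - 13*R + R*c
v(x(q(5)), -2*5) + 450 = (-2*5 - 13*6/7 + ((⅐)*6)*(-2*5)) + 450 = (-10 - 13*6/7 + (6/7)*(-10)) + 450 = (-10 - 78/7 - 60/7) + 450 = -208/7 + 450 = 2942/7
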